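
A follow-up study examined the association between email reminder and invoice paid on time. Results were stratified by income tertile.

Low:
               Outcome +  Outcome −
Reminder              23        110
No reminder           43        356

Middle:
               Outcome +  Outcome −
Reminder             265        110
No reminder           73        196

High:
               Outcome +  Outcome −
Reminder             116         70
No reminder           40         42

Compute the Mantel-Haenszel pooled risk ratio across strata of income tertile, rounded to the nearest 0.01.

RR_MH = Σ(aᵢ·n₀ᵢ/nᵢ) / Σ(cᵢ·n₁ᵢ/nᵢ), with n₁ᵢ = aᵢ+bᵢ (exposed), n₀ᵢ = cᵢ+dᵢ (unexposed), nᵢ = n₁ᵢ+n₀ᵢ.
Stratum 1 (Low): n₁ = 133, n₀ = 399, n = 532; a·n₀/n = 23·399/532 = 17.2500; c·n₁/n = 43·133/532 = 10.7500
Stratum 2 (Middle): n₁ = 375, n₀ = 269, n = 644; a·n₀/n = 265·269/644 = 110.6910; c·n₁/n = 73·375/644 = 42.5078
Stratum 3 (High): n₁ = 186, n₀ = 82, n = 268; a·n₀/n = 116·82/268 = 35.4925; c·n₁/n = 40·186/268 = 27.7612
RR_MH = (17.2500 + 110.6910 + 35.4925) / (10.7500 + 42.5078 + 27.7612) = 163.4335 / 81.0190 = 2.01723

2.02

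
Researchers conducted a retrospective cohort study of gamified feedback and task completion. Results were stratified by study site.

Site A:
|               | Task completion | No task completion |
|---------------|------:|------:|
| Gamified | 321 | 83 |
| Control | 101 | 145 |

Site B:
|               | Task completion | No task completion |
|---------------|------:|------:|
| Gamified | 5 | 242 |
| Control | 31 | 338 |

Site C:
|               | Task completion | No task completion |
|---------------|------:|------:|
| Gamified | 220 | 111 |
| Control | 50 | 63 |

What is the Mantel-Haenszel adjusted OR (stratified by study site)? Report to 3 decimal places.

2.809

OR_MH = Σ(aᵢdᵢ/nᵢ) / Σ(bᵢcᵢ/nᵢ), where nᵢ is the stratum total.
Stratum 1 (Site A): n = 650; a·d/n = 321·145/650 = 71.6077; b·c/n = 83·101/650 = 12.8969
Stratum 2 (Site B): n = 616; a·d/n = 5·338/616 = 2.7435; b·c/n = 242·31/616 = 12.1786
Stratum 3 (Site C): n = 444; a·d/n = 220·63/444 = 31.2162; b·c/n = 111·50/444 = 12.5000
OR_MH = (71.6077 + 2.7435 + 31.2162) / (12.8969 + 12.1786 + 12.5000) = 105.5674 / 37.5755 = 2.80948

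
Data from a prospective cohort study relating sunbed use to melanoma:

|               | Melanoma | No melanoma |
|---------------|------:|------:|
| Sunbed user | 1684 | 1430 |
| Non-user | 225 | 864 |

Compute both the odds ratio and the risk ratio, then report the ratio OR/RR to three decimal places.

Cells: a = 1684, b = 1430, c = 225, d = 864.
OR = (1684·864)/(1430·225) = 1454976/321750 = 4.52207
Risk in exposed = 1684/3114 = 0.54078; risk in unexposed = 225/1089 = 0.20661; RR = 2.61739
OR/RR = 4.52207 / 2.61739 = 1.72770
The outcome is not rare, so the OR lies further from 1 than the RR.

1.728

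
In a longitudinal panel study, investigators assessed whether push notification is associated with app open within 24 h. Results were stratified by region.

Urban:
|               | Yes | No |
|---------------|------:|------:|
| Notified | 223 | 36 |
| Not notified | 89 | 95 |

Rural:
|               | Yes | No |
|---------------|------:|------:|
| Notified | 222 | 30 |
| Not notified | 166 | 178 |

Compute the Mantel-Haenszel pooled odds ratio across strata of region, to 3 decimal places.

OR_MH = Σ(aᵢdᵢ/nᵢ) / Σ(bᵢcᵢ/nᵢ), where nᵢ is the stratum total.
Stratum 1 (Urban): n = 443; a·d/n = 223·95/443 = 47.8217; b·c/n = 36·89/443 = 7.2325
Stratum 2 (Rural): n = 596; a·d/n = 222·178/596 = 66.3020; b·c/n = 30·166/596 = 8.3557
OR_MH = (47.8217 + 66.3020) / (7.2325 + 8.3557) = 114.1237 / 15.5882 = 7.32115

7.321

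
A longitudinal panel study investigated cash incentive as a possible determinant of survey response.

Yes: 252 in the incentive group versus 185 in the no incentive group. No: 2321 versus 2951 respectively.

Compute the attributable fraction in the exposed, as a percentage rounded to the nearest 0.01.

From the description: a = 252, b = 2321, c = 185, d = 2951.
Risk in exposed = 252/2573 = 0.09794; risk in unexposed = 185/3136 = 0.05899.
RR = 0.09794/0.05899 = 1.66022
AR% = (RR − 1)/RR × 100 = (1.66022 − 1)/1.66022 × 100 = 39.7669%

39.77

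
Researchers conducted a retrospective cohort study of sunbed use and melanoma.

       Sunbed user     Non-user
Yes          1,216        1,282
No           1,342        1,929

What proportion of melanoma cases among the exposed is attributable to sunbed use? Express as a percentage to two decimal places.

16.01

Reading the table with exposure as columns: a = 1216 (Sunbed user, case), b = 1342 (Sunbed user, non-case), c = 1282 (Non-user, case), d = 1929.
Risk in exposed = 1216/2558 = 0.47537; risk in unexposed = 1282/3211 = 0.39925.
RR = 0.47537/0.39925 = 1.19065
AR% = (RR − 1)/RR × 100 = (1.19065 − 1)/1.19065 × 100 = 16.0125%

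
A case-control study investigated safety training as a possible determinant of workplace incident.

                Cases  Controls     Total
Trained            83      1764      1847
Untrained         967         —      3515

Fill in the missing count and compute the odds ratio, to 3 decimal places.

0.124

The missing cell is in the unexposed row: 3515 − 967 = 2548.
So a = 83, b = 1764, c = 967, d = 2548.
OR = (a·d)/(b·c) = (83 × 2548) / (1764 × 967) = 211484 / 1705788 = 0.12398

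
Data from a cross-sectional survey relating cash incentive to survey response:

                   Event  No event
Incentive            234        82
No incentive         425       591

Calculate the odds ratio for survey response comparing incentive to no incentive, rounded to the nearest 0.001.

Cells: a = 234, b = 82, c = 425, d = 591.
OR = (a·d)/(b·c) = (234 × 591) / (82 × 425) = 138294 / 34850 = 3.96826
The odds of survey response are about 3.97 times as high in the incentive group.

3.968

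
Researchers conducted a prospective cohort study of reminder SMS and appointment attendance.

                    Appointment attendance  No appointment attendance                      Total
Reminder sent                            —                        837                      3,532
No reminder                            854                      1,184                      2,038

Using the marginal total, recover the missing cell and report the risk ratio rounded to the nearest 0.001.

1.821

The missing cell is in the exposed row: 3532 − 837 = 2695.
So a = 2695, b = 837, c = 854, d = 1184.
RR = [a/(a+b)] / [c/(c+d)] = (2695/3532) / (854/2038) = 0.76302/0.41904 = 1.82089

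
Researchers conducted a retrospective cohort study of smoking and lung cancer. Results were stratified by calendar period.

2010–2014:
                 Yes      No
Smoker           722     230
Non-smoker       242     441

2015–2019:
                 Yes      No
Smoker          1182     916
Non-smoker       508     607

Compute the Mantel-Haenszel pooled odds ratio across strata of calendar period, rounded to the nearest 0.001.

OR_MH = Σ(aᵢdᵢ/nᵢ) / Σ(bᵢcᵢ/nᵢ), where nᵢ is the stratum total.
Stratum 1 (2010–2014): n = 1635; a·d/n = 722·441/1635 = 194.7413; b·c/n = 230·242/1635 = 34.0428
Stratum 2 (2015–2019): n = 3213; a·d/n = 1182·607/3213 = 223.3035; b·c/n = 916·508/3213 = 144.8266
OR_MH = (194.7413 + 223.3035) / (34.0428 + 144.8266) = 418.0447 / 178.8695 = 2.33715

2.337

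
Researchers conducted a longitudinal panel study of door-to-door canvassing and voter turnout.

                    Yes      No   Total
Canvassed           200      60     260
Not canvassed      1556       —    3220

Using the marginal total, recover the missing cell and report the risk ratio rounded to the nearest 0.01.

1.59

The missing cell is in the unexposed row: 3220 − 1556 = 1664.
So a = 200, b = 60, c = 1556, d = 1664.
RR = [a/(a+b)] / [c/(c+d)] = (200/260) / (1556/3220) = 0.76923/0.48323 = 1.59185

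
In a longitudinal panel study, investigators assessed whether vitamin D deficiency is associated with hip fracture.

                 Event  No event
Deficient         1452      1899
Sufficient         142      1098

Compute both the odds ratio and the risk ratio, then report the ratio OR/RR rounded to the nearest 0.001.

Cells: a = 1452, b = 1899, c = 142, d = 1098.
OR = (1452·1098)/(1899·142) = 1594296/269658 = 5.91229
Risk in exposed = 1452/3351 = 0.43330; risk in unexposed = 142/1240 = 0.11452; RR = 3.78378
OR/RR = 5.91229 / 3.78378 = 1.56254
The outcome is not rare, so the OR lies further from 1 than the RR.

1.563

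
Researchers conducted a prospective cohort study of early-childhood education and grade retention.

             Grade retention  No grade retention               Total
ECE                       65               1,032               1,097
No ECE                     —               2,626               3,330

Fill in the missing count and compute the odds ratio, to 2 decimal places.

The missing cell is in the unexposed row: 3330 − 2626 = 704.
So a = 65, b = 1032, c = 704, d = 2626.
OR = (a·d)/(b·c) = (65 × 2626) / (1032 × 704) = 170690 / 726528 = 0.23494

0.23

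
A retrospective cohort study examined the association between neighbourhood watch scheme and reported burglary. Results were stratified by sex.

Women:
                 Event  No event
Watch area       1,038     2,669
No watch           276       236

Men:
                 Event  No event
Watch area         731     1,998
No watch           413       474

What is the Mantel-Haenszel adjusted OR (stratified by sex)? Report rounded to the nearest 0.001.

0.382

OR_MH = Σ(aᵢdᵢ/nᵢ) / Σ(bᵢcᵢ/nᵢ), where nᵢ is the stratum total.
Stratum 1 (Women): n = 4219; a·d/n = 1038·236/4219 = 58.0630; b·c/n = 2669·276/4219 = 174.6016
Stratum 2 (Men): n = 3616; a·d/n = 731·474/3616 = 95.8225; b·c/n = 1998·413/3616 = 228.2008
OR_MH = (58.0630 + 95.8225) / (174.6016 + 228.2008) = 153.8855 / 402.8023 = 0.38204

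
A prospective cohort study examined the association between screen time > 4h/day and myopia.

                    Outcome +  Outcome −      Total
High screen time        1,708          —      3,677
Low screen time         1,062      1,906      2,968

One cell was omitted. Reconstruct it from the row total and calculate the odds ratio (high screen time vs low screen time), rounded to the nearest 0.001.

1.557

The missing cell is in the exposed row: 3677 − 1708 = 1969.
So a = 1708, b = 1969, c = 1062, d = 1906.
OR = (a·d)/(b·c) = (1708 × 1906) / (1969 × 1062) = 3255448 / 2091078 = 1.55683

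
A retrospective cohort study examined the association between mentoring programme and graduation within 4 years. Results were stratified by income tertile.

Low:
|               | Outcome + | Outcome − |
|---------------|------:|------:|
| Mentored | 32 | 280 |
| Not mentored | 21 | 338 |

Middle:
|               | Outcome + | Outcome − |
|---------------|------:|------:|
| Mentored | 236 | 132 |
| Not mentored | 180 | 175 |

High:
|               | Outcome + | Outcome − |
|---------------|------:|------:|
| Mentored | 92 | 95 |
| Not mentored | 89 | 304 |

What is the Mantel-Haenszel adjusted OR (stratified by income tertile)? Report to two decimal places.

OR_MH = Σ(aᵢdᵢ/nᵢ) / Σ(bᵢcᵢ/nᵢ), where nᵢ is the stratum total.
Stratum 1 (Low): n = 671; a·d/n = 32·338/671 = 16.1192; b·c/n = 280·21/671 = 8.7630
Stratum 2 (Middle): n = 723; a·d/n = 236·175/723 = 57.1231; b·c/n = 132·180/723 = 32.8631
Stratum 3 (High): n = 580; a·d/n = 92·304/580 = 48.2207; b·c/n = 95·89/580 = 14.5776
OR_MH = (16.1192 + 57.1231 + 48.2207) / (8.7630 + 32.8631 + 14.5776) = 121.4630 / 56.2037 = 2.16112

2.16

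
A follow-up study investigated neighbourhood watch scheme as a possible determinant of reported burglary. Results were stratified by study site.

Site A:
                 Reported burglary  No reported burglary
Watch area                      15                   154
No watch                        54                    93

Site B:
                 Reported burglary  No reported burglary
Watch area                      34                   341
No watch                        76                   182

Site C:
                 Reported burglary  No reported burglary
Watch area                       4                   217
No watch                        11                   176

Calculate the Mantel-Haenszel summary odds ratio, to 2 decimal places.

0.22

OR_MH = Σ(aᵢdᵢ/nᵢ) / Σ(bᵢcᵢ/nᵢ), where nᵢ is the stratum total.
Stratum 1 (Site A): n = 316; a·d/n = 15·93/316 = 4.4146; b·c/n = 154·54/316 = 26.3165
Stratum 2 (Site B): n = 633; a·d/n = 34·182/633 = 9.7757; b·c/n = 341·76/633 = 40.9415
Stratum 3 (Site C): n = 408; a·d/n = 4·176/408 = 1.7255; b·c/n = 217·11/408 = 5.8505
OR_MH = (4.4146 + 9.7757 + 1.7255) / (26.3165 + 40.9415 + 5.8505) = 15.9157 / 73.1085 = 0.21770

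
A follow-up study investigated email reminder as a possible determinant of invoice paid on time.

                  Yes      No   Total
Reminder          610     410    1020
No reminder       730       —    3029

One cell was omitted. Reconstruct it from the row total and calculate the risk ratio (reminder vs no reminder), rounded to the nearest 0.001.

2.481

The missing cell is in the unexposed row: 3029 − 730 = 2299.
So a = 610, b = 410, c = 730, d = 2299.
RR = [a/(a+b)] / [c/(c+d)] = (610/1020) / (730/3029) = 0.59804/0.24100 = 2.48145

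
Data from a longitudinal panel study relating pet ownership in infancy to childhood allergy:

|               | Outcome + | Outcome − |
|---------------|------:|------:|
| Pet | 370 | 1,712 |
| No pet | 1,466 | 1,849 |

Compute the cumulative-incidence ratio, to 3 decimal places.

Cells: a = 370, b = 1712, c = 1466, d = 1849.
Risk in exposed = 370/2082 = 0.17771; risk in unexposed = 1466/3315 = 0.44223.
RR = 0.17771 / 0.44223 = 0.40186
The risk is 60% lower among the exposed than among the unexposed.

0.402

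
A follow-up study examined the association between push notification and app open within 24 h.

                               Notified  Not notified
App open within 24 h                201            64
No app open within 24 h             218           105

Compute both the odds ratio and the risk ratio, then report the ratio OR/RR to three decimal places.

1.194

Reading the table with exposure as columns: a = 201 (Notified, case), b = 218 (Notified, non-case), c = 64 (Not notified, case), d = 105.
OR = (201·105)/(218·64) = 21105/13952 = 1.51269
Risk in exposed = 201/419 = 0.47971; risk in unexposed = 64/169 = 0.37870; RR = 1.26674
OR/RR = 1.51269 / 1.26674 = 1.19415
The outcome is not rare, so the OR lies further from 1 than the RR.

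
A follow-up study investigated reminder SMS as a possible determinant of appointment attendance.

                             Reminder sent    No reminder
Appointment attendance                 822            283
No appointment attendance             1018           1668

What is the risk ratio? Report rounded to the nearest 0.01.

Reading the table with exposure as columns: a = 822 (Reminder sent, case), b = 1018 (Reminder sent, non-case), c = 283 (No reminder, case), d = 1668.
Risk in exposed = 822/1840 = 0.44674; risk in unexposed = 283/1951 = 0.14505.
RR = 0.44674 / 0.14505 = 3.07982
The risk among the exposed is 3.08 times that among the unexposed.

3.08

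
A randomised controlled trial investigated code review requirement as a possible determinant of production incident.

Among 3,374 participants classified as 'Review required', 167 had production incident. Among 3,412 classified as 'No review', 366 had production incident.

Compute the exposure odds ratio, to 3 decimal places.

0.433

From the description: a = 167, b = 3207, c = 366, d = 3046.
OR = (a·d)/(b·c) = (167 × 3046) / (3207 × 366) = 508682 / 1173762 = 0.43338
Exposure is associated with lower odds of production incident (OR = 0.43 < 1).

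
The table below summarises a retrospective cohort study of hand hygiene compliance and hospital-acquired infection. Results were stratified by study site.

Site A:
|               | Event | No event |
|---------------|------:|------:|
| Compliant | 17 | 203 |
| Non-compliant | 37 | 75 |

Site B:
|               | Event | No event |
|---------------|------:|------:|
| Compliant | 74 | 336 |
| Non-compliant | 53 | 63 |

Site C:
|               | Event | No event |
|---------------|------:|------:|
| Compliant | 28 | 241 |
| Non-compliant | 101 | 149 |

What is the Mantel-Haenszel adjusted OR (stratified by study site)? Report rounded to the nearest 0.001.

OR_MH = Σ(aᵢdᵢ/nᵢ) / Σ(bᵢcᵢ/nᵢ), where nᵢ is the stratum total.
Stratum 1 (Site A): n = 332; a·d/n = 17·75/332 = 3.8404; b·c/n = 203·37/332 = 22.6235
Stratum 2 (Site B): n = 526; a·d/n = 74·63/526 = 8.8631; b·c/n = 336·53/526 = 33.8555
Stratum 3 (Site C): n = 519; a·d/n = 28·149/519 = 8.0385; b·c/n = 241·101/519 = 46.8998
OR_MH = (3.8404 + 8.8631 + 8.0385) / (22.6235 + 33.8555 + 46.8998) = 20.7420 / 103.3788 = 0.20064

0.201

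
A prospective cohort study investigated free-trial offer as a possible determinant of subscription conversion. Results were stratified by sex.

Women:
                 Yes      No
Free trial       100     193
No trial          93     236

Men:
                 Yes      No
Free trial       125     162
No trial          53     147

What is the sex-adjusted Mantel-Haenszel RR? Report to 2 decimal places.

RR_MH = Σ(aᵢ·n₀ᵢ/nᵢ) / Σ(cᵢ·n₁ᵢ/nᵢ), with n₁ᵢ = aᵢ+bᵢ (exposed), n₀ᵢ = cᵢ+dᵢ (unexposed), nᵢ = n₁ᵢ+n₀ᵢ.
Stratum 1 (Women): n₁ = 293, n₀ = 329, n = 622; a·n₀/n = 100·329/622 = 52.8939; c·n₁/n = 93·293/622 = 43.8087
Stratum 2 (Men): n₁ = 287, n₀ = 200, n = 487; a·n₀/n = 125·200/487 = 51.3347; c·n₁/n = 53·287/487 = 31.2341
RR_MH = (52.8939 + 51.3347) / (43.8087 + 31.2341) = 104.2286 / 75.0428 = 1.38892

1.39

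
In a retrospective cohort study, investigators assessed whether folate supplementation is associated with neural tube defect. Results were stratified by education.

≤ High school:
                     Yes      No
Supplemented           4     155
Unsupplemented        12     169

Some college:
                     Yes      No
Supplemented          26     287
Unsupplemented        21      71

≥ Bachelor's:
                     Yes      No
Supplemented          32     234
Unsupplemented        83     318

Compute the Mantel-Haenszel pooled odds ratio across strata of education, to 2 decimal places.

0.44

OR_MH = Σ(aᵢdᵢ/nᵢ) / Σ(bᵢcᵢ/nᵢ), where nᵢ is the stratum total.
Stratum 1 (≤ High school): n = 340; a·d/n = 4·169/340 = 1.9882; b·c/n = 155·12/340 = 5.4706
Stratum 2 (Some college): n = 405; a·d/n = 26·71/405 = 4.5580; b·c/n = 287·21/405 = 14.8815
Stratum 3 (≥ Bachelor's): n = 667; a·d/n = 32·318/667 = 15.2564; b·c/n = 234·83/667 = 29.1184
OR_MH = (1.9882 + 4.5580 + 15.2564) / (5.4706 + 14.8815 + 29.1184) = 21.8026 / 49.4705 = 0.44072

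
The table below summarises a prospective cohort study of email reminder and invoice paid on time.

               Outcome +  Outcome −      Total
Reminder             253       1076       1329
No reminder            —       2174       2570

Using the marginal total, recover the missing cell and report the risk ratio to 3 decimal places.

The missing cell is in the unexposed row: 2570 − 2174 = 396.
So a = 253, b = 1076, c = 396, d = 2174.
RR = [a/(a+b)] / [c/(c+d)] = (253/1329) / (396/2570) = 0.19037/0.15409 = 1.23547

1.235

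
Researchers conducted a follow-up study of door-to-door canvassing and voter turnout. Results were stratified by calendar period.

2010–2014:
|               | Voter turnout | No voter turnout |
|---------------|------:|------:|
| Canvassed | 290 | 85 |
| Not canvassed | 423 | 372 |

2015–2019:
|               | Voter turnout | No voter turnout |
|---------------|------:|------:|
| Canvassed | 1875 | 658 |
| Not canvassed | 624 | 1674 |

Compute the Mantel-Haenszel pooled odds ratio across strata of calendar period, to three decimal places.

OR_MH = Σ(aᵢdᵢ/nᵢ) / Σ(bᵢcᵢ/nᵢ), where nᵢ is the stratum total.
Stratum 1 (2010–2014): n = 1170; a·d/n = 290·372/1170 = 92.2051; b·c/n = 85·423/1170 = 30.7308
Stratum 2 (2015–2019): n = 4831; a·d/n = 1875·1674/4831 = 649.7102; b·c/n = 658·624/4831 = 84.9911
OR_MH = (92.2051 + 649.7102) / (30.7308 + 84.9911) = 741.9153 / 115.7219 = 6.41119

6.411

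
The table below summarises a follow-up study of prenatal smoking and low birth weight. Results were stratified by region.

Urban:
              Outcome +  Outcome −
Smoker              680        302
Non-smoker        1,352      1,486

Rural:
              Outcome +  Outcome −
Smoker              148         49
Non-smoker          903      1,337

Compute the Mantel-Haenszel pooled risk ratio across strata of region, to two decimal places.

RR_MH = Σ(aᵢ·n₀ᵢ/nᵢ) / Σ(cᵢ·n₁ᵢ/nᵢ), with n₁ᵢ = aᵢ+bᵢ (exposed), n₀ᵢ = cᵢ+dᵢ (unexposed), nᵢ = n₁ᵢ+n₀ᵢ.
Stratum 1 (Urban): n₁ = 982, n₀ = 2838, n = 3820; a·n₀/n = 680·2838/3820 = 505.1937; c·n₁/n = 1352·982/3820 = 347.5560
Stratum 2 (Rural): n₁ = 197, n₀ = 2240, n = 2437; a·n₀/n = 148·2240/2437 = 136.0361; c·n₁/n = 903·197/2437 = 72.9959
RR_MH = (505.1937 + 136.0361) / (347.5560 + 72.9959) = 641.2298 / 420.5519 = 1.52473

1.52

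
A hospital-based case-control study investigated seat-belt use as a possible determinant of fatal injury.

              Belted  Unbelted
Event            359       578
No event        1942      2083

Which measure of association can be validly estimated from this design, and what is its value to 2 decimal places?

Reading the table with exposure as columns: a = 359 (Belted, case), b = 1942 (Belted, non-case), c = 578 (Unbelted, case), d = 2083.
This is a hospital-based case-control study: participants were sampled on outcome status, so risks in the source population cannot be estimated directly — relative risk is not valid here. The odds ratio is the appropriate measure.
OR = (a·d)/(b·c) = (359 × 2083) / (1942 × 578) = 747797 / 1122476 = 0.66620

0.67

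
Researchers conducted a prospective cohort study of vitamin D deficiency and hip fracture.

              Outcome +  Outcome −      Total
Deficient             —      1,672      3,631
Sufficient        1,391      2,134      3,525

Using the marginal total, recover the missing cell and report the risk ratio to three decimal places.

1.367

The missing cell is in the exposed row: 3631 − 1672 = 1959.
So a = 1959, b = 1672, c = 1391, d = 2134.
RR = [a/(a+b)] / [c/(c+d)] = (1959/3631) / (1391/3525) = 0.53952/0.39461 = 1.36723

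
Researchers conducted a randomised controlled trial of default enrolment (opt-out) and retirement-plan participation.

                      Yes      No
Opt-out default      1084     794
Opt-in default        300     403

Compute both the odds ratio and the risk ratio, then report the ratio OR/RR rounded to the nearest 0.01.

1.36

Cells: a = 1084, b = 794, c = 300, d = 403.
OR = (1084·403)/(794·300) = 436852/238200 = 1.83397
Risk in exposed = 1084/1878 = 0.57721; risk in unexposed = 300/703 = 0.42674; RR = 1.35259
OR/RR = 1.83397 / 1.35259 = 1.35589
The outcome is not rare, so the OR lies further from 1 than the RR.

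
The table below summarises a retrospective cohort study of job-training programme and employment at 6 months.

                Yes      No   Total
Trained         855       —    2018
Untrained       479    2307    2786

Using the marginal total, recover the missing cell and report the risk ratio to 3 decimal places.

The missing cell is in the exposed row: 2018 − 855 = 1163.
So a = 855, b = 1163, c = 479, d = 2307.
RR = [a/(a+b)] / [c/(c+d)] = (855/2018) / (479/2786) = 0.42369/0.17193 = 2.46428

2.464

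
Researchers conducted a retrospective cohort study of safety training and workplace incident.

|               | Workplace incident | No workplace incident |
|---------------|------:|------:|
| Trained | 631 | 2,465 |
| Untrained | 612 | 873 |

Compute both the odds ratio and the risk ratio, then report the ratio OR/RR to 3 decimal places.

Cells: a = 631, b = 2465, c = 612, d = 873.
OR = (631·873)/(2465·612) = 550863/1508580 = 0.36515
Risk in exposed = 631/3096 = 0.20381; risk in unexposed = 612/1485 = 0.41212; RR = 0.49454
OR/RR = 0.36515 / 0.49454 = 0.73837
The outcome is not rare, so the OR lies further from 1 than the RR.

0.738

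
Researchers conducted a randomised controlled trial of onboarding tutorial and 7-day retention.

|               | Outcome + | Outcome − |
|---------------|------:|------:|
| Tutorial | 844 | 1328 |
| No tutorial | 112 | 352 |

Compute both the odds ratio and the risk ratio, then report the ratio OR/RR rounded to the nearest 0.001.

1.241

Cells: a = 844, b = 1328, c = 112, d = 352.
OR = (844·352)/(1328·112) = 297088/148736 = 1.99742
Risk in exposed = 844/2172 = 0.38858; risk in unexposed = 112/464 = 0.24138; RR = 1.60984
OR/RR = 1.99742 / 1.60984 = 1.24076
The outcome is not rare, so the OR lies further from 1 than the RR.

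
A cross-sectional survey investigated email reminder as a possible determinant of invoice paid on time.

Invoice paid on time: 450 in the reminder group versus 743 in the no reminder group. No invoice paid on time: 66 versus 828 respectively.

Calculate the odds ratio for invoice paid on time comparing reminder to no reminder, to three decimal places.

7.598

From the description: a = 450, b = 66, c = 743, d = 828.
OR = (a·d)/(b·c) = (450 × 828) / (66 × 743) = 372600 / 49038 = 7.59819
The odds of invoice paid on time are about 7.60 times as high in the reminder group.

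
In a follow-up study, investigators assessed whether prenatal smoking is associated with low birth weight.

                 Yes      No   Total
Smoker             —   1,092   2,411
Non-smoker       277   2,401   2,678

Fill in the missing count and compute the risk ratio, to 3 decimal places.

5.289

The missing cell is in the exposed row: 2411 − 1092 = 1319.
So a = 1319, b = 1092, c = 277, d = 2401.
RR = [a/(a+b)] / [c/(c+d)] = (1319/2411) / (277/2678) = 0.54708/0.10344 = 5.28906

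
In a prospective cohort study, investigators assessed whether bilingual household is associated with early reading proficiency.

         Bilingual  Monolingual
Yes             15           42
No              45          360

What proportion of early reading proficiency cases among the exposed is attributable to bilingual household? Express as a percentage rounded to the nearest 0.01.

Reading the table with exposure as columns: a = 15 (Bilingual, case), b = 45 (Bilingual, non-case), c = 42 (Monolingual, case), d = 360.
Risk in exposed = 15/60 = 0.25000; risk in unexposed = 42/402 = 0.10448.
RR = 0.25000/0.10448 = 2.39286
AR% = (RR − 1)/RR × 100 = (2.39286 − 1)/2.39286 × 100 = 58.2090%

58.21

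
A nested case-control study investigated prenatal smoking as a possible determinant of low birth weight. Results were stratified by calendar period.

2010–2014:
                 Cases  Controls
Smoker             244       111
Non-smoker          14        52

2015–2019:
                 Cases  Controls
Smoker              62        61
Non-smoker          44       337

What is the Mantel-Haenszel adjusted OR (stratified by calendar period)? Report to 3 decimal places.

7.940

OR_MH = Σ(aᵢdᵢ/nᵢ) / Σ(bᵢcᵢ/nᵢ), where nᵢ is the stratum total.
Stratum 1 (2010–2014): n = 421; a·d/n = 244·52/421 = 30.1378; b·c/n = 111·14/421 = 3.6912
Stratum 2 (2015–2019): n = 504; a·d/n = 62·337/504 = 41.4563; b·c/n = 61·44/504 = 5.3254
OR_MH = (30.1378 + 41.4563) / (3.6912 + 5.3254) = 71.5941 / 9.0166 = 7.94025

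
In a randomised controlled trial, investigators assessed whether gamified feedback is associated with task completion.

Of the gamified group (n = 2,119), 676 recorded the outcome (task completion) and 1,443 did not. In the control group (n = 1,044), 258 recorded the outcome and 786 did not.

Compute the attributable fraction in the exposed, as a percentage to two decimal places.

From the description: a = 676, b = 1443, c = 258, d = 786.
Risk in exposed = 676/2119 = 0.31902; risk in unexposed = 258/1044 = 0.24713.
RR = 0.31902/0.24713 = 1.29091
AR% = (RR − 1)/RR × 100 = (1.29091 − 1)/1.29091 × 100 = 22.5354%

22.54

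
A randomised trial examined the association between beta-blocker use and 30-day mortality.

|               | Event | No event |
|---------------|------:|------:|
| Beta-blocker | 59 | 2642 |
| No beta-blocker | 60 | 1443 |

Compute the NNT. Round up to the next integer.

Risk in treated group = 59/2701 = 0.02184; risk in control = 60/1503 = 0.03992.
Absolute risk reduction = 0.03992 − 0.02184 = 0.01808
NNT = 1 / ARR = 1 / 0.01808 = 55.321 → round up → 56

56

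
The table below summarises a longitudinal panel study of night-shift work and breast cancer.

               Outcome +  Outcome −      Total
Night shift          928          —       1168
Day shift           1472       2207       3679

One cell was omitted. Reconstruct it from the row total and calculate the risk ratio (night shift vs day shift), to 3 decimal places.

The missing cell is in the exposed row: 1168 − 928 = 240.
So a = 928, b = 240, c = 1472, d = 2207.
RR = [a/(a+b)] / [c/(c+d)] = (928/1168) / (1472/3679) = 0.79452/0.40011 = 1.98576

1.986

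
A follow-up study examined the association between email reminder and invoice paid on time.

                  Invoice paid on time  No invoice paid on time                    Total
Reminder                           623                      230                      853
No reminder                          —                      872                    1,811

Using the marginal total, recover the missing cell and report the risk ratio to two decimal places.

1.41

The missing cell is in the unexposed row: 1811 − 872 = 939.
So a = 623, b = 230, c = 939, d = 872.
RR = [a/(a+b)] / [c/(c+d)] = (623/853) / (939/1811) = 0.73036/0.51850 = 1.40861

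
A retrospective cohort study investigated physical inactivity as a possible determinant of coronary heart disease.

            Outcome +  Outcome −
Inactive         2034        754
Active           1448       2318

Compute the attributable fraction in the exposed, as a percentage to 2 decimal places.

Cells: a = 2034, b = 754, c = 1448, d = 2318.
Risk in exposed = 2034/2788 = 0.72956; risk in unexposed = 1448/3766 = 0.38449.
RR = 0.72956/0.38449 = 1.89745
AR% = (RR − 1)/RR × 100 = (1.89745 − 1)/1.89745 × 100 = 47.2976%

47.30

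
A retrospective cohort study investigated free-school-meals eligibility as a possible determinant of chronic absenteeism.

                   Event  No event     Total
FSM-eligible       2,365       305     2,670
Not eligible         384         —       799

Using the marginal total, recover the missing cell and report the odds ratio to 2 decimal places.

The missing cell is in the unexposed row: 799 − 384 = 415.
So a = 2365, b = 305, c = 384, d = 415.
OR = (a·d)/(b·c) = (2365 × 415) / (305 × 384) = 981475 / 117120 = 8.38008

8.38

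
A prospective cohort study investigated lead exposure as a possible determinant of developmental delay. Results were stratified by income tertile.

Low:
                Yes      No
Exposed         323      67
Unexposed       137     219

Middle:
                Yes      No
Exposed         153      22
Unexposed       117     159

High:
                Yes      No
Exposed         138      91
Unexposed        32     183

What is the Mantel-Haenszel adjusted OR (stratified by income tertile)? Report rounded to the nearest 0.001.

8.370

OR_MH = Σ(aᵢdᵢ/nᵢ) / Σ(bᵢcᵢ/nᵢ), where nᵢ is the stratum total.
Stratum 1 (Low): n = 746; a·d/n = 323·219/746 = 94.8217; b·c/n = 67·137/746 = 12.3043
Stratum 2 (Middle): n = 451; a·d/n = 153·159/451 = 53.9401; b·c/n = 22·117/451 = 5.7073
Stratum 3 (High): n = 444; a·d/n = 138·183/444 = 56.8784; b·c/n = 91·32/444 = 6.5586
OR_MH = (94.8217 + 53.9401 + 56.8784) / (12.3043 + 5.7073 + 6.5586) = 205.6402 / 24.5702 = 8.36951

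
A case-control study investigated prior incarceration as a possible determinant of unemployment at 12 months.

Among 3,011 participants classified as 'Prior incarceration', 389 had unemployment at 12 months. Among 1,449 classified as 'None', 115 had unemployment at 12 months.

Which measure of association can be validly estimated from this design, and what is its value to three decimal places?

1.721

From the description: a = 389, b = 2622, c = 115, d = 1334.
This is a case-control study: participants were sampled on outcome status, so risks in the source population cannot be estimated directly — relative risk is not valid here. The odds ratio is the appropriate measure.
OR = (a·d)/(b·c) = (389 × 1334) / (2622 × 115) = 518926 / 301530 = 1.72098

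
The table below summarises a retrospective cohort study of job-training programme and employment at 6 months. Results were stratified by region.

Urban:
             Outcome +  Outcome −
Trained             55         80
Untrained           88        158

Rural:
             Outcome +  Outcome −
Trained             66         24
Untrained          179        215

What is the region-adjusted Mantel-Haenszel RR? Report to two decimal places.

RR_MH = Σ(aᵢ·n₀ᵢ/nᵢ) / Σ(cᵢ·n₁ᵢ/nᵢ), with n₁ᵢ = aᵢ+bᵢ (exposed), n₀ᵢ = cᵢ+dᵢ (unexposed), nᵢ = n₁ᵢ+n₀ᵢ.
Stratum 1 (Urban): n₁ = 135, n₀ = 246, n = 381; a·n₀/n = 55·246/381 = 35.5118; c·n₁/n = 88·135/381 = 31.1811
Stratum 2 (Rural): n₁ = 90, n₀ = 394, n = 484; a·n₀/n = 66·394/484 = 53.7273; c·n₁/n = 179·90/484 = 33.2851
RR_MH = (35.5118 + 53.7273) / (31.1811 + 33.2851) = 89.2391 / 64.4662 = 1.38428

1.38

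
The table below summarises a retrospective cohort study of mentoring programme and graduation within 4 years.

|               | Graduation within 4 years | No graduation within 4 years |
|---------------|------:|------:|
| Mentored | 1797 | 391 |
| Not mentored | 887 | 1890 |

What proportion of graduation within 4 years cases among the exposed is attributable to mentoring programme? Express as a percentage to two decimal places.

61.11

Cells: a = 1797, b = 391, c = 887, d = 1890.
Risk in exposed = 1797/2188 = 0.82130; risk in unexposed = 887/2777 = 0.31941.
RR = 0.82130/0.31941 = 2.57130
AR% = (RR − 1)/RR × 100 = (2.57130 − 1)/2.57130 × 100 = 61.1092%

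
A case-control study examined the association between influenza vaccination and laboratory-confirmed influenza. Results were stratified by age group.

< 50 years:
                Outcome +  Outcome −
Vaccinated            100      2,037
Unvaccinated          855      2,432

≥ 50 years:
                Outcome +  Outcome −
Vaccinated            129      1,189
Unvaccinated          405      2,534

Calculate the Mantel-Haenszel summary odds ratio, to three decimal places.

OR_MH = Σ(aᵢdᵢ/nᵢ) / Σ(bᵢcᵢ/nᵢ), where nᵢ is the stratum total.
Stratum 1 (< 50 years): n = 5424; a·d/n = 100·2432/5424 = 44.8378; b·c/n = 2037·855/5424 = 321.0979
Stratum 2 (≥ 50 years): n = 4257; a·d/n = 129·2534/4257 = 76.7879; b·c/n = 1189·405/4257 = 113.1184
OR_MH = (44.8378 + 76.7879) / (321.0979 + 113.1184) = 121.6256 / 434.2163 = 0.28010

0.280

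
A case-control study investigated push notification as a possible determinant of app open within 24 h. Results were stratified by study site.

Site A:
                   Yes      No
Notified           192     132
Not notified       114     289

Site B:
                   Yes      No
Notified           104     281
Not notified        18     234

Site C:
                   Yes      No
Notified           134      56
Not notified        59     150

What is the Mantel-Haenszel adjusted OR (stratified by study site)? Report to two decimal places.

4.47

OR_MH = Σ(aᵢdᵢ/nᵢ) / Σ(bᵢcᵢ/nᵢ), where nᵢ is the stratum total.
Stratum 1 (Site A): n = 727; a·d/n = 192·289/727 = 76.3246; b·c/n = 132·114/727 = 20.6988
Stratum 2 (Site B): n = 637; a·d/n = 104·234/637 = 38.2041; b·c/n = 281·18/637 = 7.9403
Stratum 3 (Site C): n = 399; a·d/n = 134·150/399 = 50.3759; b·c/n = 56·59/399 = 8.2807
OR_MH = (76.3246 + 38.2041 + 50.3759) / (20.6988 + 7.9403 + 8.2807) = 164.9046 / 36.9198 = 4.46656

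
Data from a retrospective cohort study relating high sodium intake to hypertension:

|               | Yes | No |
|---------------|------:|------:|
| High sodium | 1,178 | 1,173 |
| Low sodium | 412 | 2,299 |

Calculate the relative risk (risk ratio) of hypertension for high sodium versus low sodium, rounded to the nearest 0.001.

3.297

Cells: a = 1178, b = 1173, c = 412, d = 2299.
Risk in exposed = 1178/2351 = 0.50106; risk in unexposed = 412/2711 = 0.15197.
RR = 0.50106 / 0.15197 = 3.29705
The risk among the exposed is 3.30 times that among the unexposed.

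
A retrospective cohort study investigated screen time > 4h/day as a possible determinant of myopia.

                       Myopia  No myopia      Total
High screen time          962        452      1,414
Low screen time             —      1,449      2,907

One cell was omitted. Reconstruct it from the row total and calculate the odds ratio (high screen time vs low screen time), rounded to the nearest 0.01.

The missing cell is in the unexposed row: 2907 − 1449 = 1458.
So a = 962, b = 452, c = 1458, d = 1449.
OR = (a·d)/(b·c) = (962 × 1449) / (452 × 1458) = 1393938 / 659016 = 2.11518

2.12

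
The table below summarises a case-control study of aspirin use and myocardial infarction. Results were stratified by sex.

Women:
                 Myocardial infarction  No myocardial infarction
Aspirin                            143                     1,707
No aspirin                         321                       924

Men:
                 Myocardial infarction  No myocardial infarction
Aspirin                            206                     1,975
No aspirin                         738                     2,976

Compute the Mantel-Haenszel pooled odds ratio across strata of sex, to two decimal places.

0.35

OR_MH = Σ(aᵢdᵢ/nᵢ) / Σ(bᵢcᵢ/nᵢ), where nᵢ is the stratum total.
Stratum 1 (Women): n = 3095; a·d/n = 143·924/3095 = 42.6921; b·c/n = 1707·321/3095 = 177.0426
Stratum 2 (Men): n = 5895; a·d/n = 206·2976/5895 = 103.9959; b·c/n = 1975·738/5895 = 247.2519
OR_MH = (42.6921 + 103.9959) / (177.0426 + 247.2519) = 146.6880 / 424.2946 = 0.34572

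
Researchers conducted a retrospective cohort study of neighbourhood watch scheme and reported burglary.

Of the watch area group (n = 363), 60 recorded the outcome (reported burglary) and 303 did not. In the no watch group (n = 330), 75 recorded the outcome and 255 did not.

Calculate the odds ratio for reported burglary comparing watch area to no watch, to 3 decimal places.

From the description: a = 60, b = 303, c = 75, d = 255.
OR = (a·d)/(b·c) = (60 × 255) / (303 × 75) = 15300 / 22725 = 0.67327
Exposure is associated with lower odds of reported burglary (OR = 0.67 < 1).

0.673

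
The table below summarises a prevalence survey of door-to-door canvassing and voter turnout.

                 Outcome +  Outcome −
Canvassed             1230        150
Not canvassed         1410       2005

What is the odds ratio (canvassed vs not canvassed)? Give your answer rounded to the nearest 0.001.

11.660

Cells: a = 1230, b = 150, c = 1410, d = 2005.
OR = (a·d)/(b·c) = (1230 × 2005) / (150 × 1410) = 2466150 / 211500 = 11.66028
The odds of voter turnout are about 11.66 times as high in the canvassed group.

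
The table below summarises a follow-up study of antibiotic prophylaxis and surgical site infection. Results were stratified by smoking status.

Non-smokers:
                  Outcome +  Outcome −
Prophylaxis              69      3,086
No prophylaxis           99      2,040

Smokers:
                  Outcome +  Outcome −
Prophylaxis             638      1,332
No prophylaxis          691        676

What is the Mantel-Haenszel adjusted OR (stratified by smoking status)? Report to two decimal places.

OR_MH = Σ(aᵢdᵢ/nᵢ) / Σ(bᵢcᵢ/nᵢ), where nᵢ is the stratum total.
Stratum 1 (Non-smokers): n = 5294; a·d/n = 69·2040/5294 = 26.5886; b·c/n = 3086·99/5294 = 57.7095
Stratum 2 (Smokers): n = 3337; a·d/n = 638·676/3337 = 129.2442; b·c/n = 1332·691/3337 = 275.8202
OR_MH = (26.5886 + 129.2442) / (57.7095 + 275.8202) = 155.8328 / 333.5297 = 0.46722

0.47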